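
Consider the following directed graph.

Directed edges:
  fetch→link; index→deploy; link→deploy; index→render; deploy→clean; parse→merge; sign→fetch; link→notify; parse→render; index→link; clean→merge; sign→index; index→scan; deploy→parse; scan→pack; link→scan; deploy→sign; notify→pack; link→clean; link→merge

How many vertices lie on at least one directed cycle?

5

A vertex is on a directed cycle iff it belongs to a strongly connected component of size ≥ 2 (or has a self-loop).
The vertices on cycles are {link, sign, fetch, index, deploy} — 5 in total.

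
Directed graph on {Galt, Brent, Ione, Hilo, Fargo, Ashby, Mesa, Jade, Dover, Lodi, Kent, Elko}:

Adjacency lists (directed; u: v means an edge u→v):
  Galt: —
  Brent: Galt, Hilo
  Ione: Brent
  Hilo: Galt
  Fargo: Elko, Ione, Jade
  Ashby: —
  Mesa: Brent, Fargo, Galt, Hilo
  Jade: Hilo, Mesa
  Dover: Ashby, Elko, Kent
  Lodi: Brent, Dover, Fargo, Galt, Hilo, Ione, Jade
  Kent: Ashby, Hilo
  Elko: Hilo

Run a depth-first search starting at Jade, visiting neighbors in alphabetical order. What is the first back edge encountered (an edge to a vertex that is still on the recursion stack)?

Fargo->Jade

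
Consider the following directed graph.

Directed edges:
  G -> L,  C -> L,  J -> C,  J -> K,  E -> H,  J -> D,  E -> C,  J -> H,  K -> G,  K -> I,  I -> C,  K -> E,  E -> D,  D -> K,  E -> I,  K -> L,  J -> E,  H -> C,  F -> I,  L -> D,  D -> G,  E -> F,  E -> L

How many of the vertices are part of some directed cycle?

9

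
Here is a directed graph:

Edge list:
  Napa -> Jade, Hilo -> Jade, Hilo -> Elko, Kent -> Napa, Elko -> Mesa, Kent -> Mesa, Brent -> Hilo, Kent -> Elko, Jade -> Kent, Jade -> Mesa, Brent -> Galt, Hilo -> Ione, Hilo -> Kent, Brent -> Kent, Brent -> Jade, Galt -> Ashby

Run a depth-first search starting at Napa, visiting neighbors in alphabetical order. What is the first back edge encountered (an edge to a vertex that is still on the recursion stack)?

DFS from Napa (visiting neighbors in alphabetical order); mark gray on enter, black on exit:
Napa gray
  Jade gray
    Kent gray
      Elko gray
        Mesa gray
        Mesa black
      Elko black
      Kent→Mesa: Mesa black — skip
      Kent→Napa: Napa is gray → back edge
First back edge: Kent → Napa.

Kent->Napa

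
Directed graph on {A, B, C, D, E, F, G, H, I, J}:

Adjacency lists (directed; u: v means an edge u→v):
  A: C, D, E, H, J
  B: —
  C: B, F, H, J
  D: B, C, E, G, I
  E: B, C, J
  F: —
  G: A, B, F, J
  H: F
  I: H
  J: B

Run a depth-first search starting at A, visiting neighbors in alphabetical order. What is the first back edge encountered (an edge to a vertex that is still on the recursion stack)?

G→A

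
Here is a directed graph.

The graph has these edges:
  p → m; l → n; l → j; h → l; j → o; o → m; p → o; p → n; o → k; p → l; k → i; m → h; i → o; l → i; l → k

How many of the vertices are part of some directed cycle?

7

A vertex is on a directed cycle iff it belongs to a strongly connected component of size ≥ 2 (or has a self-loop).
The vertices on cycles are {h, i, j, k, l, m, o} — 7 in total.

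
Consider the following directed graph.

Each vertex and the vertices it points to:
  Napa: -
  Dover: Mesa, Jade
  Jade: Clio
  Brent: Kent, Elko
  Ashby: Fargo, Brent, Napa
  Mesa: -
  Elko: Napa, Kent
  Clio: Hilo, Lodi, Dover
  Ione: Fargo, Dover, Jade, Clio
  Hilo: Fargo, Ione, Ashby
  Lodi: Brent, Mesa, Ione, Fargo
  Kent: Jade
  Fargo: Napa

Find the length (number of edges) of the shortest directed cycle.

3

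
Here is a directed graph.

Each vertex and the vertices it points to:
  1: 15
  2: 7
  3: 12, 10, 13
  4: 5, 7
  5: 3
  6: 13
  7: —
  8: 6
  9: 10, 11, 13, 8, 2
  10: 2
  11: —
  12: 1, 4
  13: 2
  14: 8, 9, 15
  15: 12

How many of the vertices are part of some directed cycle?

A vertex is on a directed cycle iff it belongs to a strongly connected component of size ≥ 2 (or has a self-loop).
The vertices on cycles are {1, 3, 4, 5, 12, 15} — 6 in total.

6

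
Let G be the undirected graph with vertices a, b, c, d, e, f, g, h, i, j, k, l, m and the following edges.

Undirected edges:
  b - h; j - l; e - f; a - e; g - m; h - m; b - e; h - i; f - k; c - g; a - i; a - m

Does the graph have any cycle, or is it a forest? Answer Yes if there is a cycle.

Yes

DFS, tracking each vertex's parent; an edge to a visited non-parent vertex closes a cycle.
Start from j:
visit j (parent –)
  visit l (parent j)
    l–j: parent, skip
visit a (parent –)
  visit i (parent a)
    i–a: parent, skip
    visit h (parent i)
      visit b (parent h)
        visit e (parent b)
          e–b: parent, skip
          visit f (parent e)
            f–e: parent, skip
            visit k (parent f)
              k–f: parent, skip
          e–a: a visited and ≠ parent → cycle
Cycle: a – i – h – b – e – a.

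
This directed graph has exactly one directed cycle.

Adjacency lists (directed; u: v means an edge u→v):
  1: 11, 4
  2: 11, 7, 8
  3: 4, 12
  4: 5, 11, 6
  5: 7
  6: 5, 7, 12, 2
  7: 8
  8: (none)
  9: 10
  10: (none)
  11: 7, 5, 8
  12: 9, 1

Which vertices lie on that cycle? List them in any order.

1, 4, 6, 12

DFS with gray/black marking from 12:
12 gray
  9 gray
    10 gray
    10 black
  9 black
  1 gray
    11 gray
      7 gray
        8 gray
        8 black
      7 black
      5 gray
        5→7: 7 black — skip
      5 black
      11→8: 8 black — skip
    11 black
    4 gray
      4→5: 5 black — skip
      4→11: 11 black — skip
      6 gray
        6→5: 5 black — skip
        6→7: 7 black — skip
        6→12: 12 is gray → back edge
Back edge closes the cycle 12 → 1 → 4 → 6 → 12; its vertices are {1, 4, 6, 12}.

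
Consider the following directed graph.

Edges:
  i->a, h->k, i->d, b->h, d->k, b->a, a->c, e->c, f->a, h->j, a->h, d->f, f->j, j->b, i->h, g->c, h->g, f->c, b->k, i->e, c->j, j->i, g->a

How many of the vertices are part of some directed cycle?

10

A vertex is on a directed cycle iff it belongs to a strongly connected component of size ≥ 2 (or has a self-loop).
The vertices on cycles are {a, b, c, d, e, f, g, h, i, j} — 10 in total.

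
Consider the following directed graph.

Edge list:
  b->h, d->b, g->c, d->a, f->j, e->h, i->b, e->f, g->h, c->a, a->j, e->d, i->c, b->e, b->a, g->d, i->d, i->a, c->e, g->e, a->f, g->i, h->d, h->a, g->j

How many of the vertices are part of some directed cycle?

4

A vertex is on a directed cycle iff it belongs to a strongly connected component of size ≥ 2 (or has a self-loop).
The vertices on cycles are {b, d, e, h} — 4 in total.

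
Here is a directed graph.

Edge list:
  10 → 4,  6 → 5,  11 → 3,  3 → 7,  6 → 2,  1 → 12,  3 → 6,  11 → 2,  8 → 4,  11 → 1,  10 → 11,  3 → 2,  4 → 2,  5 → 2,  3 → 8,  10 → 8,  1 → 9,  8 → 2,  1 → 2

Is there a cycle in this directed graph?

DFS with white/gray/black marking, starting from 11:
11 gray
  1 gray
    9 gray
    9 black
    2 gray
    2 black
    12 gray
    12 black
  1 black
  11→2: 2 black — skip
  3 gray
    7 gray
    7 black
    8 gray
      8→2: 2 black — skip
      4 gray
        4→2: 2 black — skip
      4 black
    8 black
    3→2: 2 black — skip
    6 gray
      5 gray
        5→2: 2 black — skip
      5 black
      6→2: 2 black — skip
    6 black
  3 black
11 black
10 gray
  10→8: 8 black — skip
  10→4: 4 black — skip
  10→11: 11 black — skip
10 black
Every edge goes to a white or black vertex — no back edge, so the graph is acyclic.

No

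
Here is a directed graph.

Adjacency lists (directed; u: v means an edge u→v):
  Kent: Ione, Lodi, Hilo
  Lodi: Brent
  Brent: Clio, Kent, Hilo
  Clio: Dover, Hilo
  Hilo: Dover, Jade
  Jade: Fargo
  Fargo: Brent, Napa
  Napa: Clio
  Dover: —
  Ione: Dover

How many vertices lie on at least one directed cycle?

8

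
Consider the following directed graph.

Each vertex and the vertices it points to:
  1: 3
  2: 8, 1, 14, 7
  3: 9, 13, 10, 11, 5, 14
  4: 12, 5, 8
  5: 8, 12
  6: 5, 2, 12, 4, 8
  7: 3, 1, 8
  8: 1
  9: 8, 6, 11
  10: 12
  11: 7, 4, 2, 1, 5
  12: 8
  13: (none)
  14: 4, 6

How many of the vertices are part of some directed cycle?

A vertex is on a directed cycle iff it belongs to a strongly connected component of size ≥ 2 (or has a self-loop).
The vertices on cycles are {1, 2, 3, 4, 5, 6, 7, 8, 9, 10, 11, 12, 14} — 13 in total.

13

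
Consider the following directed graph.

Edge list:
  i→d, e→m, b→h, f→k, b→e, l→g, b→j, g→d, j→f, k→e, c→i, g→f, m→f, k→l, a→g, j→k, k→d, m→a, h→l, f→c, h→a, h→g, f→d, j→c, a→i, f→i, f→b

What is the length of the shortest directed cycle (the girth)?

For each vertex v, BFS finds the shortest path from v back to v.
The shortest such closed walk is b → j → f → b, length 3.

3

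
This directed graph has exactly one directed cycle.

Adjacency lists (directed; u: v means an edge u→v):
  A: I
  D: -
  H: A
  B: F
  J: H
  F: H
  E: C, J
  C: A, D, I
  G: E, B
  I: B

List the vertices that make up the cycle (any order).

DFS with gray/black marking from B:
B gray
  F gray
    H gray
      A gray
        I gray
          I→B: B is gray → back edge
Back edge closes the cycle B → F → H → A → I → B; its vertices are {A, B, F, H, I}.

A, B, F, H, I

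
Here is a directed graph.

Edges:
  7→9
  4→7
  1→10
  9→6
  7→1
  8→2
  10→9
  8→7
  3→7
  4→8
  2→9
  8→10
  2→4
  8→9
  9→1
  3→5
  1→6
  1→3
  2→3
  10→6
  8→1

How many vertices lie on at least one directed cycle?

8

A vertex is on a directed cycle iff it belongs to a strongly connected component of size ≥ 2 (or has a self-loop).
The vertices on cycles are {1, 2, 3, 4, 7, 8, 9, 10} — 8 in total.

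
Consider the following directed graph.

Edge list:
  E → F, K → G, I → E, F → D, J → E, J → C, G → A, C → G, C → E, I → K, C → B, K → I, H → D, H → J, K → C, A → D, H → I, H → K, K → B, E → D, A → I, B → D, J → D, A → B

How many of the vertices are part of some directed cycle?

A vertex is on a directed cycle iff it belongs to a strongly connected component of size ≥ 2 (or has a self-loop).
The vertices on cycles are {A, C, G, I, K} — 5 in total.

5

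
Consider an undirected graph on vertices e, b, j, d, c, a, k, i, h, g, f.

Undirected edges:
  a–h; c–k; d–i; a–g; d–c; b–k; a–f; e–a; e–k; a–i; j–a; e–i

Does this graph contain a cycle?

DFS, tracking each vertex's parent; an edge to a visited non-parent vertex closes a cycle.
Start from e:
visit e (parent –)
  visit i (parent e)
    visit d (parent i)
      d–i: parent, skip
      visit c (parent d)
        c–d: parent, skip
        visit k (parent c)
          k–c: parent, skip
          k–e: e visited and ≠ parent → cycle
Cycle: e – i – d – c – k – e.

Yes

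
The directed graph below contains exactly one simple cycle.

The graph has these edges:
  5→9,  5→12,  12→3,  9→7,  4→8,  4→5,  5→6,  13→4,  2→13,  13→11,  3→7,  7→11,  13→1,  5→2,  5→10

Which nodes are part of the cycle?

2, 4, 5, 13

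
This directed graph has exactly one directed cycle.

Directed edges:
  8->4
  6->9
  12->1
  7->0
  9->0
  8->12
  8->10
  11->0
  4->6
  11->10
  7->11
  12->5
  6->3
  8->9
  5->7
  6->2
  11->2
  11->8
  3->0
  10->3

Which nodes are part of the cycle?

DFS with gray/black marking from 11:
11 gray
  8 gray
    4 gray
      6 gray
        3 gray
          0 gray
          0 black
        3 black
        9 gray
          9→0: 0 black — skip
        9 black
        2 gray
        2 black
      6 black
    4 black
    10 gray
      10→3: 3 black — skip
    10 black
    12 gray
      1 gray
      1 black
      5 gray
        7 gray
          7→0: 0 black — skip
          7→11: 11 is gray → back edge
Back edge closes the cycle 11 → 8 → 12 → 5 → 7 → 11; its vertices are {5, 7, 8, 11, 12}.

5, 7, 8, 11, 12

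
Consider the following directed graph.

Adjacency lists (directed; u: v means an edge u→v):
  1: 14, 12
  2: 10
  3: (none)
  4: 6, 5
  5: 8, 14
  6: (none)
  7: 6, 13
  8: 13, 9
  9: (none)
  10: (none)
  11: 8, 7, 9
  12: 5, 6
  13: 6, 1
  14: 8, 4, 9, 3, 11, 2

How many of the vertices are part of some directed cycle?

A vertex is on a directed cycle iff it belongs to a strongly connected component of size ≥ 2 (or has a self-loop).
The vertices on cycles are {1, 4, 5, 7, 8, 11, 12, 13, 14} — 9 in total.

9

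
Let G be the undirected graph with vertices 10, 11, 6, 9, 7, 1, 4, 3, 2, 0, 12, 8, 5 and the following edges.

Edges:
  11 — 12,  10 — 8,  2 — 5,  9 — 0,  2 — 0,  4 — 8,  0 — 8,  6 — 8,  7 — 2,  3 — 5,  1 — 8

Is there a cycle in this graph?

DFS, tracking each vertex's parent; an edge to a visited non-parent vertex closes a cycle.
Start from 8:
visit 8 (parent –)
  visit 1 (parent 8)
    1–8: parent, skip
  visit 4 (parent 8)
    4–8: parent, skip
  visit 0 (parent 8)
    visit 2 (parent 0)
      visit 7 (parent 2)
        7–2: parent, skip
      2–0: parent, skip
      visit 5 (parent 2)
        5–2: parent, skip
        visit 3 (parent 5)
          3–5: parent, skip
    visit 9 (parent 0)
      9–0: parent, skip
    0–8: parent, skip
  visit 10 (parent 8)
    10–8: parent, skip
  visit 6 (parent 8)
    6–8: parent, skip
visit 11 (parent –)
  visit 12 (parent 11)
    12–11: parent, skip
No non-parent visited neighbor found — the graph is a forest.

No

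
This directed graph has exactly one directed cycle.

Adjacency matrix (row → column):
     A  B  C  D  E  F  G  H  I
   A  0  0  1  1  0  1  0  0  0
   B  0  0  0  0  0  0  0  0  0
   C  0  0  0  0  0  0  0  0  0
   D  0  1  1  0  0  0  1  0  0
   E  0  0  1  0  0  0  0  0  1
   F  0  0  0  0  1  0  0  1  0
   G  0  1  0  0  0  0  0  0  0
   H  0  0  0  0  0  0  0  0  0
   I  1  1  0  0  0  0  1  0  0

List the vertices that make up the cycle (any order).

A, E, F, I

DFS with gray/black marking from F:
F gray
  H gray
  H black
  E gray
    I gray
      G gray
        B gray
        B black
      G black
      A gray
        A→F: F is gray → back edge
Back edge closes the cycle F → E → I → A → F; its vertices are {A, E, F, I}.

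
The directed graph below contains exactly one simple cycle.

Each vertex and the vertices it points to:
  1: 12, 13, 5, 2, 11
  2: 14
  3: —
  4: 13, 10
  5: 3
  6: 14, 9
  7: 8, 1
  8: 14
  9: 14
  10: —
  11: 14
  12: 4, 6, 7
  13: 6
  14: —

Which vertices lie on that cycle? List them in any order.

1, 7, 12

DFS with gray/black marking from 1:
1 gray
  12 gray
    4 gray
      13 gray
        6 gray
          14 gray
          14 black
          9 gray
            9→14: 14 black — skip
          9 black
        6 black
      13 black
      10 gray
      10 black
    4 black
    12→6: 6 black — skip
    7 gray
      8 gray
        8→14: 14 black — skip
      8 black
      7→1: 1 is gray → back edge
Back edge closes the cycle 1 → 12 → 7 → 1; its vertices are {1, 7, 12}.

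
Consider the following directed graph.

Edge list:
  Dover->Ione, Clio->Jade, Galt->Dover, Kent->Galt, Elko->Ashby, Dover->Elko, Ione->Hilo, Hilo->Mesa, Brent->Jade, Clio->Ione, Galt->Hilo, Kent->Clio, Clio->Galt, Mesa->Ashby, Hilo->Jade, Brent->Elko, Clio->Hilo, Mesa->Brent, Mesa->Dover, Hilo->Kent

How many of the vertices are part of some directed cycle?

7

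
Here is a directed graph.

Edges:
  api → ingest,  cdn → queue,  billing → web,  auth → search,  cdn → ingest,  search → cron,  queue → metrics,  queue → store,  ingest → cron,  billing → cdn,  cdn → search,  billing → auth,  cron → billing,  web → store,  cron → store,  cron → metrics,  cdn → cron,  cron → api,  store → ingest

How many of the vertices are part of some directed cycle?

A vertex is on a directed cycle iff it belongs to a strongly connected component of size ≥ 2 (or has a self-loop).
The vertices on cycles are {api, cdn, web, auth, cron, queue, store, ingest, search, billing} — 10 in total.

10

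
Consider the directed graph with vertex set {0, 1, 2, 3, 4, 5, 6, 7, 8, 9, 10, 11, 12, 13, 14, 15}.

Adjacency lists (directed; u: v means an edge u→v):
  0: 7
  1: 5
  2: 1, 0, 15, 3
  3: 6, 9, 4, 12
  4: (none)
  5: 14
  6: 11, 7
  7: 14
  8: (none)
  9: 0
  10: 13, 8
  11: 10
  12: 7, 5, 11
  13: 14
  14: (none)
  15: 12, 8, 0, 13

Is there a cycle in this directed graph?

No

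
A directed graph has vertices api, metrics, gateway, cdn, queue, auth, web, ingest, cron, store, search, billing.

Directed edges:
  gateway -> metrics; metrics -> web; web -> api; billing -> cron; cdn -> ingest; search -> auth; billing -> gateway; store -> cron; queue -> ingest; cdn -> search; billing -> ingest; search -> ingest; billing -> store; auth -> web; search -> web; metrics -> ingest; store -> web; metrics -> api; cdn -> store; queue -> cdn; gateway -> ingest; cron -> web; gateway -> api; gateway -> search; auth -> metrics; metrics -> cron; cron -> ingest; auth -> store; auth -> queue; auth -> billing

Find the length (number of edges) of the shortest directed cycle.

For each vertex v, BFS finds the shortest path from v back to v.
The shortest such closed walk is queue → cdn → search → auth → queue, length 4.

4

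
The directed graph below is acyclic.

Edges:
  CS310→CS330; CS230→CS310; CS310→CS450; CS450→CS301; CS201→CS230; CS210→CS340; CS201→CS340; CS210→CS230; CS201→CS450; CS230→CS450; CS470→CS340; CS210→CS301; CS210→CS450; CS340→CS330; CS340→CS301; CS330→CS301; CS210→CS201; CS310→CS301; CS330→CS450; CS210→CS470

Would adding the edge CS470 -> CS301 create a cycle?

No

Adding CS470→CS301 creates a cycle iff CS301 can already reach CS470.
Explore from CS301: no path reaches CS470. The graph stays acyclic.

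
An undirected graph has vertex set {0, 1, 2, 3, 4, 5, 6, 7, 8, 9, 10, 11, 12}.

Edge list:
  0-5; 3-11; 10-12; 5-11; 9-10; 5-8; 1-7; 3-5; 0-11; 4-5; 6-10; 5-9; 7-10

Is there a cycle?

Yes

DFS, tracking each vertex's parent; an edge to a visited non-parent vertex closes a cycle.
Start from 9:
visit 9 (parent –)
  visit 5 (parent 9)
    visit 3 (parent 5)
      3–5: parent, skip
      visit 11 (parent 3)
        11–5: 5 visited and ≠ parent → cycle
Cycle: 5 – 3 – 11 – 5.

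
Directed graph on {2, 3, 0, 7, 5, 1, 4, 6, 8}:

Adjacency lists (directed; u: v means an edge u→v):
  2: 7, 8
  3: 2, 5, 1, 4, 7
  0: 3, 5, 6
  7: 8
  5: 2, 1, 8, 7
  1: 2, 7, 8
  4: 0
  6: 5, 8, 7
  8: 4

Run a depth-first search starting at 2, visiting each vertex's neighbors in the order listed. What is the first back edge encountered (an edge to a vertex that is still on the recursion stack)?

DFS from 2 (visiting each vertex's neighbors in the order listed); mark gray on enter, black on exit:
2 gray
  7 gray
    8 gray
      4 gray
        0 gray
          3 gray
            3→2: 2 is gray → back edge
First back edge: 3 → 2.

3→2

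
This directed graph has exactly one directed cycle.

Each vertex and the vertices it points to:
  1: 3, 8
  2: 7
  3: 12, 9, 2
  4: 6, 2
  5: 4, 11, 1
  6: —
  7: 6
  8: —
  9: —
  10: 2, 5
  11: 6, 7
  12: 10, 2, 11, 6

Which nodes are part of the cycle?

DFS with gray/black marking from 5:
5 gray
  4 gray
    6 gray
    6 black
    2 gray
      7 gray
        7→6: 6 black — skip
      7 black
    2 black
  4 black
  11 gray
    11→6: 6 black — skip
    11→7: 7 black — skip
  11 black
  1 gray
    3 gray
      12 gray
        10 gray
          10→2: 2 black — skip
          10→5: 5 is gray → back edge
Back edge closes the cycle 5 → 1 → 3 → 12 → 10 → 5; its vertices are {1, 3, 5, 10, 12}.

1, 3, 5, 10, 12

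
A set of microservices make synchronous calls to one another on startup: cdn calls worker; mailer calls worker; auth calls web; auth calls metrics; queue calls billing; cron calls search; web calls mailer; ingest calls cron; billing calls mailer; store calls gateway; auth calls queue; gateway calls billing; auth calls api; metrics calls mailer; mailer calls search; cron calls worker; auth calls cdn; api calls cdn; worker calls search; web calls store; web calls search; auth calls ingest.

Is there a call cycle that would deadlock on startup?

DFS with white/gray/black marking, starting from billing:
billing gray
  mailer gray
    search gray
    search black
    worker gray
      worker→search: search black — skip
    worker black
  mailer black
billing black
api gray
  cdn gray
    cdn→worker: worker black — skip
  cdn black
api black
cron gray
  cron→search: search black — skip
  cron→worker: worker black — skip
cron black
auth gray
  metrics gray
    metrics→mailer: mailer black — skip
  metrics black
  auth→api: api black — skip
  ingest gray
    ingest→cron: cron black — skip
  ingest black
  queue gray
    queue→billing: billing black — skip
  queue black
  auth→cdn: cdn black — skip
  web gray
    store gray
      gateway gray
        gateway→billing: billing black — skip
      gateway black
    store black
    web→search: search black — skip
    web→mailer: mailer black — skip
  web black
auth black
Every edge goes to a white or black vertex — no back edge, so the graph is acyclic.

No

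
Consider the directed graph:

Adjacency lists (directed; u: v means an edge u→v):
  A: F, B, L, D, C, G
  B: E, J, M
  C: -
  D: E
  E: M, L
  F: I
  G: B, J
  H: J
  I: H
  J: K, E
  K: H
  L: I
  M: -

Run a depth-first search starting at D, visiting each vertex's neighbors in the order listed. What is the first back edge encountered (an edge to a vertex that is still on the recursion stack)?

DFS from D (visiting each vertex's neighbors in the order listed); mark gray on enter, black on exit:
D gray
  E gray
    M gray
    M black
    L gray
      I gray
        H gray
          J gray
            K gray
              K→H: H is gray → back edge
First back edge: K → H.

K->H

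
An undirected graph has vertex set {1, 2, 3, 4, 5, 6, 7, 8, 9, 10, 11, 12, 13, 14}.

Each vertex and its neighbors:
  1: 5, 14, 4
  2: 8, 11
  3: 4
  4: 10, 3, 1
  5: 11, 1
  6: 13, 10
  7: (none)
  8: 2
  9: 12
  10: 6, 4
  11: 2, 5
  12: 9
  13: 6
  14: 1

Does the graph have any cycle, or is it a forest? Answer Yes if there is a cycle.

DFS, tracking each vertex's parent; an edge to a visited non-parent vertex closes a cycle.
Start from 11:
visit 11 (parent –)
  visit 2 (parent 11)
    visit 8 (parent 2)
      8–2: parent, skip
    2–11: parent, skip
  visit 5 (parent 11)
    5–11: parent, skip
    visit 1 (parent 5)
      1–5: parent, skip
      visit 14 (parent 1)
        14–1: parent, skip
      visit 4 (parent 1)
        visit 10 (parent 4)
          visit 6 (parent 10)
            visit 13 (parent 6)
              13–6: parent, skip
            6–10: parent, skip
          10–4: parent, skip
        visit 3 (parent 4)
          3–4: parent, skip
        4–1: parent, skip
visit 7 (parent –)
visit 9 (parent –)
  visit 12 (parent 9)
    12–9: parent, skip
No non-parent visited neighbor found — the graph is a forest.

No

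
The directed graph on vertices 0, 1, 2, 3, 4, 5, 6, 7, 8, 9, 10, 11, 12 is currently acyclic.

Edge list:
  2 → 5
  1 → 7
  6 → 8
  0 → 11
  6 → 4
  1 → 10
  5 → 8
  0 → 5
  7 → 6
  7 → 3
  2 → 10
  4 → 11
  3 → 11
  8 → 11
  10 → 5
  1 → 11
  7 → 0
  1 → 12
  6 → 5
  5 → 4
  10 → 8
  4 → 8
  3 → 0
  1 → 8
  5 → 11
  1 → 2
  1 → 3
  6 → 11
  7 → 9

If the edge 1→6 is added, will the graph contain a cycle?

Adding 1→6 creates a cycle iff 6 can already reach 1.
Explore from 6: no path reaches 1. The graph stays acyclic.

No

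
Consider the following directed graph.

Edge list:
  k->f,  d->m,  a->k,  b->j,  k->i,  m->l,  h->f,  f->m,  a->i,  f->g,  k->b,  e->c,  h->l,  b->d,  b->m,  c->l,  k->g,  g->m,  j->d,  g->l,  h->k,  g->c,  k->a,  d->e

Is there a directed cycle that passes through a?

Yes

a is on a cycle iff a can reach itself via ≥1 edge.
a → k → a — yes.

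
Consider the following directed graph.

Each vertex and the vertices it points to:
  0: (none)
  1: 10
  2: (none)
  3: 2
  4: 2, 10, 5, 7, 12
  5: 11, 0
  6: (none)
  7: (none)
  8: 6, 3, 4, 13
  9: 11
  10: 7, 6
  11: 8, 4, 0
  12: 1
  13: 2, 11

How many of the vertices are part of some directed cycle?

A vertex is on a directed cycle iff it belongs to a strongly connected component of size ≥ 2 (or has a self-loop).
The vertices on cycles are {4, 5, 8, 11, 13} — 5 in total.

5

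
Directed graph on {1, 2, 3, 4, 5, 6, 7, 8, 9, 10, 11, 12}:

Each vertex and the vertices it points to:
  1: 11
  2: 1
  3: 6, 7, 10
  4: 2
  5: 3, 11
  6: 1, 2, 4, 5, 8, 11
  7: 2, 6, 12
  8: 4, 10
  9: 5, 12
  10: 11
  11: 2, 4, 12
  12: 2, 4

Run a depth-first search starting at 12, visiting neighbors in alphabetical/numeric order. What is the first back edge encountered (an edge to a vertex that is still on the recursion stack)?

DFS from 12 (visiting neighbors in alphabetical/numeric order); mark gray on enter, black on exit:
12 gray
  2 gray
    1 gray
      11 gray
        11→2: 2 is gray → back edge
First back edge: 11 → 2.

11->2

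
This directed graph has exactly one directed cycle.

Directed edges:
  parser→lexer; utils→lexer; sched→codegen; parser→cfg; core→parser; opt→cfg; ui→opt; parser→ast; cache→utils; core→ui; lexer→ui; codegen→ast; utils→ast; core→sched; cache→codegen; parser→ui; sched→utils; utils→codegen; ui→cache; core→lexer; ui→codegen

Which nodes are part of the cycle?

ui, cache, lexer, utils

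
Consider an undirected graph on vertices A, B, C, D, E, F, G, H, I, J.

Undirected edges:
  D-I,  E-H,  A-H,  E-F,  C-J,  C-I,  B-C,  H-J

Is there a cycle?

DFS, tracking each vertex's parent; an edge to a visited non-parent vertex closes a cycle.
Start from A:
visit A (parent –)
  visit H (parent A)
    visit E (parent H)
      E–H: parent, skip
      visit F (parent E)
        F–E: parent, skip
    visit J (parent H)
      J–H: parent, skip
      visit C (parent J)
        C–J: parent, skip
        visit I (parent C)
          I–C: parent, skip
          visit D (parent I)
            D–I: parent, skip
        visit B (parent C)
          B–C: parent, skip
    H–A: parent, skip
visit G (parent –)
No non-parent visited neighbor found — the graph is a forest.

No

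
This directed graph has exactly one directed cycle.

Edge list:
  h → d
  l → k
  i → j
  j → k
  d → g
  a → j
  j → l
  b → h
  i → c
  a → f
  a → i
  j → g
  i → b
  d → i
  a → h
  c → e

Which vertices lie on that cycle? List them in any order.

DFS with gray/black marking from i:
i gray
  c gray
    e gray
    e black
  c black
  j gray
    l gray
      k gray
      k black
    l black
    g gray
    g black
    j→k: k black — skip
  j black
  b gray
    h gray
      d gray
        d→g: g black — skip
        d→i: i is gray → back edge
Back edge closes the cycle i → b → h → d → i; its vertices are {b, d, h, i}.

b, d, h, i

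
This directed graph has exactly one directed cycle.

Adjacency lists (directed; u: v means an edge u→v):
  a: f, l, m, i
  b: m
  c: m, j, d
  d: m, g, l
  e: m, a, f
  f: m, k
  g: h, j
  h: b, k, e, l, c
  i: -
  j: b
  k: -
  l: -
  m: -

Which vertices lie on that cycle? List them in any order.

DFS with gray/black marking from h:
h gray
  b gray
    m gray
    m black
  b black
  k gray
  k black
  e gray
    e→m: m black — skip
    a gray
      f gray
        f→m: m black — skip
        f→k: k black — skip
      f black
      l gray
      l black
      a→m: m black — skip
      i gray
      i black
    a black
    e→f: f black — skip
  e black
  h→l: l black — skip
  c gray
    c→m: m black — skip
    j gray
      j→b: b black — skip
    j black
    d gray
      d→m: m black — skip
      g gray
        g→h: h is gray → back edge
Back edge closes the cycle h → c → d → g → h; its vertices are {c, d, g, h}.

c, d, g, h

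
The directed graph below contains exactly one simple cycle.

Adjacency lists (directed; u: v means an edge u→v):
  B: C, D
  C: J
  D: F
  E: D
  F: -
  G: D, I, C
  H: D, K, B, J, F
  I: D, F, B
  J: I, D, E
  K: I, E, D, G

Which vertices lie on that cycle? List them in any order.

B, C, I, J

DFS with gray/black marking from J:
J gray
  I gray
    D gray
      F gray
      F black
    D black
    I→F: F black — skip
    B gray
      C gray
        C→J: J is gray → back edge
Back edge closes the cycle J → I → B → C → J; its vertices are {B, C, I, J}.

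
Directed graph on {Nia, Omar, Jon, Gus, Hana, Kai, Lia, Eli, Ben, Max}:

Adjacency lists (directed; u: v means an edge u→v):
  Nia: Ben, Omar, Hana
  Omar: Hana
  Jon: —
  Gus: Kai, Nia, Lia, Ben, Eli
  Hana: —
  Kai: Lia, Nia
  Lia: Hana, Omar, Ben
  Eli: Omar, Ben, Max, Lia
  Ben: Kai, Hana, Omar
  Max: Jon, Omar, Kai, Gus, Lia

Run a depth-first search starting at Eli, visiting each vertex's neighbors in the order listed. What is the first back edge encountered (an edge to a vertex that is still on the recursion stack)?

DFS from Eli (visiting each vertex's neighbors in the order listed); mark gray on enter, black on exit:
Eli gray
  Omar gray
    Hana gray
    Hana black
  Omar black
  Ben gray
    Kai gray
      Lia gray
        Lia→Hana: Hana black — skip
        Lia→Omar: Omar black — skip
        Lia→Ben: Ben is gray → back edge
First back edge: Lia → Ben.

Lia→Ben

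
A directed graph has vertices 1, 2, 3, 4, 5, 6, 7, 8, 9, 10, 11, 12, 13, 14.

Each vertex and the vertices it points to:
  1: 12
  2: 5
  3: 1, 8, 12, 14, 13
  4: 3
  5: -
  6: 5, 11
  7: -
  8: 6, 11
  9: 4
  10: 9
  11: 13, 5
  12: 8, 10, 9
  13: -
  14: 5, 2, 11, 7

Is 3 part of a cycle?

3 is on a cycle iff 3 can reach itself via ≥1 edge.
3 → 12 → 9 → 4 → 3 — yes.

Yes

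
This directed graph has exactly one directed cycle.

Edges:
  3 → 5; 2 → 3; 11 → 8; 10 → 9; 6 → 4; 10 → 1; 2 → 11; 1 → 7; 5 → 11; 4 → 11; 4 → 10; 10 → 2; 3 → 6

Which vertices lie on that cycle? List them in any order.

DFS with gray/black marking from 10:
10 gray
  9 gray
  9 black
  1 gray
    7 gray
    7 black
  1 black
  2 gray
    3 gray
      6 gray
        4 gray
          4→10: 10 is gray → back edge
Back edge closes the cycle 10 → 2 → 3 → 6 → 4 → 10; its vertices are {2, 3, 4, 6, 10}.

2, 3, 4, 6, 10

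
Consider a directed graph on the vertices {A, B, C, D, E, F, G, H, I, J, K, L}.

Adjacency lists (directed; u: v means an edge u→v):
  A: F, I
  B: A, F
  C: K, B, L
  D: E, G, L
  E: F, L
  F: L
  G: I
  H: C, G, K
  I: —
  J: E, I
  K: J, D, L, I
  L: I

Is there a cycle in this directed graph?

No

DFS with white/gray/black marking, starting from F:
F gray
  L gray
    I gray
    I black
  L black
F black
A gray
  A→F: F black — skip
  A→I: I black — skip
A black
B gray
  B→A: A black — skip
  B→F: F black — skip
B black
C gray
  K gray
    J gray
      E gray
        E→F: F black — skip
        E→L: L black — skip
      E black
      J→I: I black — skip
    J black
    D gray
      D→E: E black — skip
      G gray
        G→I: I black — skip
      G black
      D→L: L black — skip
    D black
    K→L: L black — skip
    K→I: I black — skip
  K black
  C→B: B black — skip
  C→L: L black — skip
C black
H gray
  H→C: C black — skip
  H→G: G black — skip
  H→K: K black — skip
H black
Every edge goes to a white or black vertex — no back edge, so the graph is acyclic.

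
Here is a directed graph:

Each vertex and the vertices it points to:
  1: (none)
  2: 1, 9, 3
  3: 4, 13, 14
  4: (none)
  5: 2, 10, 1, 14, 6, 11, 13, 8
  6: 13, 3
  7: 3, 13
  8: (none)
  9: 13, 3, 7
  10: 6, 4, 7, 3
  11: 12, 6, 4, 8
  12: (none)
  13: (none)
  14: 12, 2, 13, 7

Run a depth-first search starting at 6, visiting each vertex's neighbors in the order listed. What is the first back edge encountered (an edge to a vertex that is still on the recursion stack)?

DFS from 6 (visiting each vertex's neighbors in the order listed); mark gray on enter, black on exit:
6 gray
  13 gray
  13 black
  3 gray
    4 gray
    4 black
    3→13: 13 black — skip
    14 gray
      12 gray
      12 black
      2 gray
        1 gray
        1 black
        9 gray
          9→13: 13 black — skip
          9→3: 3 is gray → back edge
First back edge: 9 → 3.

9->3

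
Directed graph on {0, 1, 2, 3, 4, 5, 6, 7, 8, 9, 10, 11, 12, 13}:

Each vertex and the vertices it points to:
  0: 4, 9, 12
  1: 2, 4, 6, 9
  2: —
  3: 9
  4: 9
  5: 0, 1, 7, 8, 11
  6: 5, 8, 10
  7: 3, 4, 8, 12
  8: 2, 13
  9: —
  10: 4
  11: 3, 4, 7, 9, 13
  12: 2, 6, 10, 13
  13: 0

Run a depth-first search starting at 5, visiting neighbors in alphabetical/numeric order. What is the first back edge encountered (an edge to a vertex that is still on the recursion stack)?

6->5

DFS from 5 (visiting neighbors in alphabetical/numeric order); mark gray on enter, black on exit:
5 gray
  0 gray
    4 gray
      9 gray
      9 black
    4 black
    0→9: 9 black — skip
    12 gray
      2 gray
      2 black
      6 gray
        6→5: 5 is gray → back edge
First back edge: 6 → 5.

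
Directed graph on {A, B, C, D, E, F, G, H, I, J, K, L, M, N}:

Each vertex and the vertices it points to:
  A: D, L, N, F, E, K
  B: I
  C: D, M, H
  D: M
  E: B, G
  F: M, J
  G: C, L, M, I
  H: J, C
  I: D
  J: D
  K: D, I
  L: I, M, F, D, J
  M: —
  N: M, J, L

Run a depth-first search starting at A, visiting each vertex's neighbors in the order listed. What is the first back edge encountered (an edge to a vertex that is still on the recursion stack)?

H->C

DFS from A (visiting each vertex's neighbors in the order listed); mark gray on enter, black on exit:
A gray
  D gray
    M gray
    M black
  D black
  L gray
    I gray
      I→D: D black — skip
    I black
    L→M: M black — skip
    F gray
      F→M: M black — skip
      J gray
        J→D: D black — skip
      J black
    F black
    L→D: D black — skip
    L→J: J black — skip
  L black
  N gray
    N→M: M black — skip
    N→J: J black — skip
    N→L: L black — skip
  N black
  A→F: F black — skip
  E gray
    B gray
      B→I: I black — skip
    B black
    G gray
      C gray
        C→D: D black — skip
        C→M: M black — skip
        H gray
          H→J: J black — skip
          H→C: C is gray → back edge
First back edge: H → C.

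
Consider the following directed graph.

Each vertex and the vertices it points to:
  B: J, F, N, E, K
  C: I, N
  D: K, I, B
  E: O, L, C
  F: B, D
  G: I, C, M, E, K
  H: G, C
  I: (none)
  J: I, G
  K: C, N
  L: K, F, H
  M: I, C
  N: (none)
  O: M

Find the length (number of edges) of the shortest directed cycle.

For each vertex v, BFS finds the shortest path from v back to v.
The shortest such closed walk is B → F → B, length 2.

2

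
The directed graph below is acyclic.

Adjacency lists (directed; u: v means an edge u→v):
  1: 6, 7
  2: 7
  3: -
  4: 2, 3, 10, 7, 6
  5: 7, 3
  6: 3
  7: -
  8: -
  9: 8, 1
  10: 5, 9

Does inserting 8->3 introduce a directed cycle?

Adding 8→3 creates a cycle iff 3 can already reach 8.
Explore from 3: no path reaches 8. The graph stays acyclic.

No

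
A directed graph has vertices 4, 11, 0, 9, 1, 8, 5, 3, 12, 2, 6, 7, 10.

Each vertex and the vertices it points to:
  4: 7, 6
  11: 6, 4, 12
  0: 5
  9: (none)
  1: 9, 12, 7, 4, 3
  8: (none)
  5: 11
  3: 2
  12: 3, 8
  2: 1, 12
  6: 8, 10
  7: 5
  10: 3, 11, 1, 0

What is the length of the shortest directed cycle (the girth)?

3

For each vertex v, BFS finds the shortest path from v back to v.
The shortest such closed walk is 10 → 11 → 6 → 10, length 3.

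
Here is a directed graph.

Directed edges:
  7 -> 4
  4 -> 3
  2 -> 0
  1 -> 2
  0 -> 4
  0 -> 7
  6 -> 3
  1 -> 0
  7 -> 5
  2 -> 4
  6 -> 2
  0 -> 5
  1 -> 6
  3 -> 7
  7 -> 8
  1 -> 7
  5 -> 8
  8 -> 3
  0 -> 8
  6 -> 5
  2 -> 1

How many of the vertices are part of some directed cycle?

8

A vertex is on a directed cycle iff it belongs to a strongly connected component of size ≥ 2 (or has a self-loop).
The vertices on cycles are {1, 2, 3, 4, 5, 6, 7, 8} — 8 in total.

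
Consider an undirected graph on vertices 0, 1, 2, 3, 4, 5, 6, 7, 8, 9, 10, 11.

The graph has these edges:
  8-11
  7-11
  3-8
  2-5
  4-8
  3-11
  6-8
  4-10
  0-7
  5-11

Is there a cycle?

Yes

DFS, tracking each vertex's parent; an edge to a visited non-parent vertex closes a cycle.
Start from 9:
visit 9 (parent –)
visit 0 (parent –)
  visit 7 (parent 0)
    7–0: parent, skip
    visit 11 (parent 7)
      visit 3 (parent 11)
        3–11: parent, skip
        visit 8 (parent 3)
          visit 4 (parent 8)
            visit 10 (parent 4)
              10–4: parent, skip
            4–8: parent, skip
          visit 6 (parent 8)
            6–8: parent, skip
          8–3: parent, skip
          8–11: 11 visited and ≠ parent → cycle
Cycle: 11 – 3 – 8 – 11.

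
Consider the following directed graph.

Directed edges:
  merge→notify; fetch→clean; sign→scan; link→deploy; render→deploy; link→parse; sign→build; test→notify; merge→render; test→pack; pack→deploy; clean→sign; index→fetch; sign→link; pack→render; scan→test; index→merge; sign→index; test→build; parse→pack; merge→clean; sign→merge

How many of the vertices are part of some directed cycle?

5

A vertex is on a directed cycle iff it belongs to a strongly connected component of size ≥ 2 (or has a self-loop).
The vertices on cycles are {sign, clean, fetch, index, merge} — 5 in total.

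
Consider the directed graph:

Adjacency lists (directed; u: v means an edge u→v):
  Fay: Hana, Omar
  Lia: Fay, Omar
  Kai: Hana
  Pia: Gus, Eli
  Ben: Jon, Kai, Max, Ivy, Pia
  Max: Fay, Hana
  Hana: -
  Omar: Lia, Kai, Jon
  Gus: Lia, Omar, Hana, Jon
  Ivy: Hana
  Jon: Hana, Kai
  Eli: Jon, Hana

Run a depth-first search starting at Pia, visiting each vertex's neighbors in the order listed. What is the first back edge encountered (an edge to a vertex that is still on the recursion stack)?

Omar->Lia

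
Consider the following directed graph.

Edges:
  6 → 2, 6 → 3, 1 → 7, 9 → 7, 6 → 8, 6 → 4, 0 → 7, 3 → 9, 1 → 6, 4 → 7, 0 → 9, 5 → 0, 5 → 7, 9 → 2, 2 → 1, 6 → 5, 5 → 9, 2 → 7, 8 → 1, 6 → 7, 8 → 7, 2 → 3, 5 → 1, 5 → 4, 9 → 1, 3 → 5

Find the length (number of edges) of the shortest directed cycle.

For each vertex v, BFS finds the shortest path from v back to v.
The shortest such closed walk is 6 → 5 → 1 → 6, length 3.

3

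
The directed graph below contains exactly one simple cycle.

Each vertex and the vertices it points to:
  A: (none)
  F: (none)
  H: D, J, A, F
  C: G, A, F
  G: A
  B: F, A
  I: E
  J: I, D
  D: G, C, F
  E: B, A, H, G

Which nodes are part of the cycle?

DFS with gray/black marking from J:
J gray
  I gray
    E gray
      B gray
        F gray
        F black
        A gray
        A black
      B black
      E→A: A black — skip
      H gray
        D gray
          G gray
            G→A: A black — skip
          G black
          C gray
            C→G: G black — skip
            C→A: A black — skip
            C→F: F black — skip
          C black
          D→F: F black — skip
        D black
        H→J: J is gray → back edge
Back edge closes the cycle J → I → E → H → J; its vertices are {E, H, I, J}.

E, H, I, J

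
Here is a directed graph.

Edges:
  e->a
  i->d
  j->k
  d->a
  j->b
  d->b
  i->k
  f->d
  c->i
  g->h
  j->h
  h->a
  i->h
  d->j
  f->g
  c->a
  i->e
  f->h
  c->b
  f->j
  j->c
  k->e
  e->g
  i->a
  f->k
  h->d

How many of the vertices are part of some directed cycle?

8

A vertex is on a directed cycle iff it belongs to a strongly connected component of size ≥ 2 (or has a self-loop).
The vertices on cycles are {c, d, e, g, h, i, j, k} — 8 in total.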